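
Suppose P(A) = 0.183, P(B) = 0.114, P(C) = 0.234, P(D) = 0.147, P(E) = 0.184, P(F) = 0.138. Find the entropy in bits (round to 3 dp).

H = −Σ pᵢ log₂ pᵢ.
−0.183·log₂(0.183) = 0.4484
−0.114·log₂(0.114) = 0.3571
−0.234·log₂(0.234) = 0.4903
−0.147·log₂(0.147) = 0.4066
−0.184·log₂(0.184) = 0.4494
−0.138·log₂(0.138) = 0.3943
Sum ≈ 2.5461 → 2.546 bits.

2.546 bits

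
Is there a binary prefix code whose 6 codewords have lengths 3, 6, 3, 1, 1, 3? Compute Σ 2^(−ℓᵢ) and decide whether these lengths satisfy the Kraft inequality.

With common denominator 2^6 = 64: Σ 2^(−ℓᵢ) = 8/64 + 1/64 + 8/64 + 32/64 + 32/64 + 8/64 = 89/64 = 1.390625.
Kraft's inequality requires Σ ≤ 1; here Σ = 1.390625 > 1, so no such prefix code exists.

1.390625; no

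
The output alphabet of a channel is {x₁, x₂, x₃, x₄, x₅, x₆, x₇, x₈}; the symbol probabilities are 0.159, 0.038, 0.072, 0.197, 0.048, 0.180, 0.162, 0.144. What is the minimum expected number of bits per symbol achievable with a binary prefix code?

Repeatedly combine the two least-probable nodes; the expected code length is the sum of the merged weights.
merge 19/500 + 6/125 → 43/500
merge 9/125 + 43/500 → 79/500
merge 18/125 + 79/500 → 151/500
merge 159/1000 + 81/500 → 321/1000
merge 9/50 + 197/1000 → 377/1000
merge 151/500 + 321/1000 → 623/1000
merge 377/1000 + 623/1000 → 1
L = 43/500 + 79/500 + 151/500 + 321/1000 + 377/1000 + 623/1000 + 1 = 2867/1000 = 2.867 bits/symbol.

2.867 bits/symbol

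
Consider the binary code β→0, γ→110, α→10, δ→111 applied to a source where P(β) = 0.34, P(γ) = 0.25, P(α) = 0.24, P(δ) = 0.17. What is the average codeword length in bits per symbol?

L̄ = Σ pᵢ·ℓᵢ = 0.34·1 + 0.25·3 + 0.24·2 + 0.17·3 = 2.08 bits/symbol.

2.08 bits/symbol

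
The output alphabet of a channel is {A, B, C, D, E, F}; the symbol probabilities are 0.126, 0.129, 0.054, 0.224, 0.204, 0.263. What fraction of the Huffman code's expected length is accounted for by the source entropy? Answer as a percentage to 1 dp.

98.2%

Entropy H = −Σ p log₂ p ≈ 2.4432 bits.
Huffman merges: 27/500+63/500→9/50; 129/1000+9/50→309/1000; 51/250+28/125→107/250; 263/1000+309/1000→143/250; 107/250+143/250→1. L = 2489/1000 ≈ 2.4890.
Efficiency = H/L = 2.4432/2.4890 = 98.2%.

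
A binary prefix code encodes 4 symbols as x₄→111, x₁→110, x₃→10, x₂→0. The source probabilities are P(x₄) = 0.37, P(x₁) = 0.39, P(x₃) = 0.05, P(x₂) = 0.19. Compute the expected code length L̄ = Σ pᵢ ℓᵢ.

2.57 bits/symbol

L̄ = Σ pᵢ·ℓᵢ = 0.37·3 + 0.39·3 + 0.05·2 + 0.19·1 = 2.57 bits/symbol.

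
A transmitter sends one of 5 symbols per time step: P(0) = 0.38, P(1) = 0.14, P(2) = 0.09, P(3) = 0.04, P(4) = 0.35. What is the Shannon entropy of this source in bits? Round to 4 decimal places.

H = −Σ pᵢ log₂ pᵢ.
−0.38·log₂(0.38) = 0.5305
−0.14·log₂(0.14) = 0.3971
−0.09·log₂(0.09) = 0.3127
−0.04·log₂(0.04) = 0.1858
−0.35·log₂(0.35) = 0.5301
Sum ≈ 1.9561 → 1.9561 bits.

1.9561 bits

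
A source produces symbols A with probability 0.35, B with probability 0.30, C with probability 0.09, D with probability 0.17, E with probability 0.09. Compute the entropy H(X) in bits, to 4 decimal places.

H = −Σ pᵢ log₂ pᵢ.
−0.35·log₂(0.35) = 0.5301
−0.30·log₂(0.30) = 0.5211
−0.09·log₂(0.09) = 0.3127
−0.17·log₂(0.17) = 0.4346
−0.09·log₂(0.09) = 0.3127
Sum ≈ 2.1111 → 2.1111 bits.

2.1111 bits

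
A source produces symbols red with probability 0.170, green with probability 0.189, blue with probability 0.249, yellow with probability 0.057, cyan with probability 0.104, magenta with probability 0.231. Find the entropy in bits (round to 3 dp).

H = −Σ pᵢ log₂ pᵢ.
−0.170·log₂(0.170) = 0.4346
−0.189·log₂(0.189) = 0.4543
−0.249·log₂(0.249) = 0.4994
−0.057·log₂(0.057) = 0.2356
−0.104·log₂(0.104) = 0.3396
−0.231·log₂(0.231) = 0.4883
Sum ≈ 2.4518 → 2.452 bits.

2.452 bits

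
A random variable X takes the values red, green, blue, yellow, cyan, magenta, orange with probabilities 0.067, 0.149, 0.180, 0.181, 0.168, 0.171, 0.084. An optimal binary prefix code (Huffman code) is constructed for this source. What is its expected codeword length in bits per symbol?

Repeatedly combine the two least-probable nodes; the expected code length is the sum of the merged weights.
merge 67/1000 + 21/250 → 151/1000
merge 149/1000 + 151/1000 → 3/10
merge 21/125 + 171/1000 → 339/1000
merge 9/50 + 181/1000 → 361/1000
merge 3/10 + 339/1000 → 639/1000
merge 361/1000 + 639/1000 → 1
L = 151/1000 + 3/10 + 339/1000 + 361/1000 + 639/1000 + 1 = 279/100 = 2.79 bits/symbol.

2.79 bits/symbol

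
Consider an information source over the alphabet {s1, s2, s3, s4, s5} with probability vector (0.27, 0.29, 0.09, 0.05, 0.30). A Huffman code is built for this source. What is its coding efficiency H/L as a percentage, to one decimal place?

97.1%

Entropy H = −Σ p log₂ p ≈ 2.0778 bits.
Huffman merges: 1/20+9/100→7/50; 7/50+27/100→41/100; 29/100+3/10→59/100; 41/100+59/100→1. L = 107/50 ≈ 2.1400.
Efficiency = H/L = 2.0778/2.1400 = 97.1%.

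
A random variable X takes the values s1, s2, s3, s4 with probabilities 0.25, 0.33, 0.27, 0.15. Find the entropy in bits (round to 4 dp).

H = −Σ pᵢ log₂ pᵢ.
−0.25·log₂(0.25) = 0.5000
−0.33·log₂(0.33) = 0.5278
−0.27·log₂(0.27) = 0.5100
−0.15·log₂(0.15) = 0.4105
Sum ≈ 1.9484 → 1.9484 bits.

1.9484 bits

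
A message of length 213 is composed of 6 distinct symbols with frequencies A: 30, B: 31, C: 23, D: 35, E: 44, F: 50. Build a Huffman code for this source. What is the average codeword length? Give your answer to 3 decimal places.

Probabilities are the counts divided by 213.
Repeatedly combine the two least-probable nodes; the expected code length is the sum of the merged weights.
merge 23/213 + 10/71 → 53/213
merge 31/213 + 35/213 → 22/71
merge 44/213 + 50/213 → 94/213
merge 53/213 + 22/71 → 119/213
merge 94/213 + 119/213 → 1
L = 53/213 + 22/71 + 94/213 + 119/213 + 1 = 545/213 ≈ 2.559 bits/symbol.

2.559 bits/symbol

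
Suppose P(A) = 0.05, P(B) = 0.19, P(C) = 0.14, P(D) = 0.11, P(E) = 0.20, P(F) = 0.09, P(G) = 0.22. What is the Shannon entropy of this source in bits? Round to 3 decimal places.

H = −Σ pᵢ log₂ pᵢ.
−0.05·log₂(0.05) = 0.2161
−0.19·log₂(0.19) = 0.4552
−0.14·log₂(0.14) = 0.3971
−0.11·log₂(0.11) = 0.3503
−0.20·log₂(0.20) = 0.4644
−0.09·log₂(0.09) = 0.3127
−0.22·log₂(0.22) = 0.4806
Sum ≈ 2.6763 → 2.676 bits.

2.676 bits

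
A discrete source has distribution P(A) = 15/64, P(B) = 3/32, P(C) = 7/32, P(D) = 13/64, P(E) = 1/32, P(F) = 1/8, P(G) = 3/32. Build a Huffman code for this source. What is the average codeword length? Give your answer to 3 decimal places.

Repeatedly combine the two least-probable nodes; the expected code length is the sum of the merged weights.
merge 1/32 + 3/32 → 1/8
merge 3/32 + 1/8 → 7/32
merge 1/8 + 13/64 → 21/64
merge 7/32 + 7/32 → 7/16
merge 15/64 + 21/64 → 9/16
merge 7/16 + 9/16 → 1
L = 1/8 + 7/32 + 21/64 + 7/16 + 9/16 + 1 = 171/64 ≈ 2.672 bits/symbol.

2.672 bits/symbol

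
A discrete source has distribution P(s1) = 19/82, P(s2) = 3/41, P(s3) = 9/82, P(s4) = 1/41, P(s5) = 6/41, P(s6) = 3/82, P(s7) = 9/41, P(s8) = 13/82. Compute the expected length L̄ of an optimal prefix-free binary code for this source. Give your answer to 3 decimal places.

Repeatedly combine the two least-probable nodes; the expected code length is the sum of the merged weights.
merge 1/41 + 3/82 → 5/82
merge 5/82 + 3/41 → 11/82
merge 9/82 + 11/82 → 10/41
merge 6/41 + 13/82 → 25/82
merge 9/41 + 19/82 → 37/82
merge 10/41 + 25/82 → 45/82
merge 37/82 + 45/82 → 1
L = 5/82 + 11/82 + 10/41 + 25/82 + 37/82 + 45/82 + 1 = 225/82 ≈ 2.744 bits/symbol.

2.744 bits/symbol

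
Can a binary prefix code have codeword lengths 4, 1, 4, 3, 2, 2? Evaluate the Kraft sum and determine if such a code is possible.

With common denominator 2^4 = 16: Σ 2^(−ℓᵢ) = 1/16 + 8/16 + 1/16 + 2/16 + 4/16 + 4/16 = 20/16 = 1.25.
Kraft's inequality requires Σ ≤ 1; here Σ = 1.25 > 1, so no such prefix code exists.

1.25; no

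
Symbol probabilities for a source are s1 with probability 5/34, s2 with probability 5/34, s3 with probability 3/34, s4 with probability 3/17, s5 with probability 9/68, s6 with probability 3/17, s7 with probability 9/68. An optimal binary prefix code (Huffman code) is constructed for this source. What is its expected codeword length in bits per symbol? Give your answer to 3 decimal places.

2.824 bits/symbol

Repeatedly combine the two least-probable nodes; the expected code length is the sum of the merged weights.
merge 3/34 + 9/68 → 15/68
merge 9/68 + 5/34 → 19/68
merge 5/34 + 3/17 → 11/34
merge 3/17 + 15/68 → 27/68
merge 19/68 + 11/34 → 41/68
merge 27/68 + 41/68 → 1
L = 15/68 + 19/68 + 11/34 + 27/68 + 41/68 + 1 = 48/17 ≈ 2.824 bits/symbol.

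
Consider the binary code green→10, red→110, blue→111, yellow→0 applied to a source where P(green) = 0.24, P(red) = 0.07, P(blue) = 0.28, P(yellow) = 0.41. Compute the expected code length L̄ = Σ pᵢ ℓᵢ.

L̄ = Σ pᵢ·ℓᵢ = 0.24·2 + 0.07·3 + 0.28·3 + 0.41·1 = 1.94 bits/symbol.

1.94 bits/symbol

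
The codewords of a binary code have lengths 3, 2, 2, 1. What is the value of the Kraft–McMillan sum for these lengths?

1.125

With common denominator 2^3 = 8: Σ 2^(−ℓᵢ) = 1/8 + 2/8 + 2/8 + 4/8 = 9/8 = 1.125.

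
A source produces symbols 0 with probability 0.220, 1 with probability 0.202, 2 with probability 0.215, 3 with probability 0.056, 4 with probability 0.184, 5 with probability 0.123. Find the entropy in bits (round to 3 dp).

2.478 bits

H = −Σ pᵢ log₂ pᵢ.
−0.220·log₂(0.220) = 0.4806
−0.202·log₂(0.202) = 0.4661
−0.215·log₂(0.215) = 0.4768
−0.056·log₂(0.056) = 0.2329
−0.184·log₂(0.184) = 0.4494
−0.123·log₂(0.123) = 0.3719
Sum ≈ 2.4776 → 2.478 bits.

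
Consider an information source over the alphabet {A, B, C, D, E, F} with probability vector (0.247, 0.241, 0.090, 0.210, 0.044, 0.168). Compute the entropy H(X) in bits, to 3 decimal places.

2.409 bits

H = −Σ pᵢ log₂ pᵢ.
−0.247·log₂(0.247) = 0.4983
−0.241·log₂(0.241) = 0.4947
−0.090·log₂(0.090) = 0.3127
−0.210·log₂(0.210) = 0.4728
−0.044·log₂(0.044) = 0.1983
−0.168·log₂(0.168) = 0.4323
Sum ≈ 2.4091 → 2.409 bits.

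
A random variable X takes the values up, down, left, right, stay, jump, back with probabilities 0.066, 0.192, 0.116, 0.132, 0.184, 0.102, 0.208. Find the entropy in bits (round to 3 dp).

2.719 bits

H = −Σ pᵢ log₂ pᵢ.
−0.066·log₂(0.066) = 0.2588
−0.192·log₂(0.192) = 0.4571
−0.116·log₂(0.116) = 0.3605
−0.132·log₂(0.132) = 0.3856
−0.184·log₂(0.184) = 0.4494
−0.102·log₂(0.102) = 0.3359
−0.208·log₂(0.208) = 0.4712
Sum ≈ 2.7185 → 2.719 bits.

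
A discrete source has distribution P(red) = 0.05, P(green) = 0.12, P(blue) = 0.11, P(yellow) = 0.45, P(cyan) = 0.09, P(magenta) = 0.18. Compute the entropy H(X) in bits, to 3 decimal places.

2.210 bits

H = −Σ pᵢ log₂ pᵢ.
−0.05·log₂(0.05) = 0.2161
−0.12·log₂(0.12) = 0.3671
−0.11·log₂(0.11) = 0.3503
−0.45·log₂(0.45) = 0.5184
−0.09·log₂(0.09) = 0.3127
−0.18·log₂(0.18) = 0.4453
Sum ≈ 2.2098 → 2.210 bits.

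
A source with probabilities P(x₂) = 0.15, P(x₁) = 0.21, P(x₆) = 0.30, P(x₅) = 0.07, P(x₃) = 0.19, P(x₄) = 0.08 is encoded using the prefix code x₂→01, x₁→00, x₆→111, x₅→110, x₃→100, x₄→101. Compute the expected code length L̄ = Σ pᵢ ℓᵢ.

L̄ = Σ pᵢ·ℓᵢ = 0.15·2 + 0.21·2 + 0.30·3 + 0.07·3 + 0.19·3 + 0.08·3 = 2.64 bits/symbol.

2.64 bits/symbol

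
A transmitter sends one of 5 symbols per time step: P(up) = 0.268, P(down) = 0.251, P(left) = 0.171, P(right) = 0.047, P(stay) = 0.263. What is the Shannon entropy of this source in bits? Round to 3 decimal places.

H = −Σ pᵢ log₂ pᵢ.
−0.268·log₂(0.268) = 0.5091
−0.251·log₂(0.251) = 0.5006
−0.171·log₂(0.171) = 0.4357
−0.047·log₂(0.047) = 0.2073
−0.263·log₂(0.263) = 0.5068
Sum ≈ 2.1595 → 2.159 bits.

2.159 bits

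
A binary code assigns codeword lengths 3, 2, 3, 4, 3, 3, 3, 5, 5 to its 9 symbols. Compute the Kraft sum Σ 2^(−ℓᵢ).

1

With common denominator 2^5 = 32: Σ 2^(−ℓᵢ) = 4/32 + 8/32 + 4/32 + 2/32 + 4/32 + 4/32 + 4/32 + 1/32 + 1/32 = 32/32 = 1.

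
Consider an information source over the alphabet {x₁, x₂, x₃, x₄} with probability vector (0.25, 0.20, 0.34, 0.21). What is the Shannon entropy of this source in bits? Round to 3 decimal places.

H = −Σ pᵢ log₂ pᵢ.
−0.25·log₂(0.25) = 0.5000
−0.20·log₂(0.20) = 0.4644
−0.34·log₂(0.34) = 0.5292
−0.21·log₂(0.21) = 0.4728
Sum ≈ 1.9664 → 1.966 bits.

1.966 bits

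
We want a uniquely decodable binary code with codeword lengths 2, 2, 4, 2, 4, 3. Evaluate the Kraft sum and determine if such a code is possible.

1; yes

With common denominator 2^4 = 16: Σ 2^(−ℓᵢ) = 4/16 + 4/16 + 1/16 + 4/16 + 1/16 + 2/16 = 16/16 = 1.
Kraft's inequality requires Σ ≤ 1; here Σ = 1 ≤ 1, so such a prefix code exists.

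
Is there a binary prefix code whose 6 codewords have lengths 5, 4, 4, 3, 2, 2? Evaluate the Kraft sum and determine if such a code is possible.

With common denominator 2^5 = 32: Σ 2^(−ℓᵢ) = 1/32 + 2/32 + 2/32 + 4/32 + 8/32 + 8/32 = 25/32 = 0.78125.
Kraft's inequality requires Σ ≤ 1; here Σ = 0.78125 ≤ 1, so such a prefix code exists.

0.78125; yes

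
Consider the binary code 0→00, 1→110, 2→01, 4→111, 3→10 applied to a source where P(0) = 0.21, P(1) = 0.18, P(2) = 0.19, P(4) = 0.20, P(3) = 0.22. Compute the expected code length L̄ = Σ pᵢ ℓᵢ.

2.38 bits/symbol

L̄ = Σ pᵢ·ℓᵢ = 0.21·2 + 0.18·3 + 0.19·2 + 0.20·3 + 0.22·2 = 2.38 bits/symbol.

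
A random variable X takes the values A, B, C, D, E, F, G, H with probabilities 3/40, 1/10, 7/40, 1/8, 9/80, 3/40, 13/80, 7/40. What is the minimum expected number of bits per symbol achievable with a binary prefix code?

Repeatedly combine the two least-probable nodes; the expected code length is the sum of the merged weights.
merge 3/40 + 3/40 → 3/20
merge 1/10 + 9/80 → 17/80
merge 1/8 + 3/20 → 11/40
merge 13/80 + 7/40 → 27/80
merge 7/40 + 17/80 → 31/80
merge 11/40 + 27/80 → 49/80
merge 31/80 + 49/80 → 1
L = 3/20 + 17/80 + 11/40 + 27/80 + 31/80 + 49/80 + 1 = 119/40 = 2.975 bits/symbol.

2.975 bits/symbol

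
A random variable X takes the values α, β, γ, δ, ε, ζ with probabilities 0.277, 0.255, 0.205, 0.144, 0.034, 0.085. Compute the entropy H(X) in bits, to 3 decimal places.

2.355 bits

H = −Σ pᵢ log₂ pᵢ.
−0.277·log₂(0.277) = 0.5130
−0.255·log₂(0.255) = 0.5027
−0.205·log₂(0.205) = 0.4687
−0.144·log₂(0.144) = 0.4026
−0.034·log₂(0.034) = 0.1659
−0.085·log₂(0.085) = 0.3023
Sum ≈ 2.3552 → 2.355 bits.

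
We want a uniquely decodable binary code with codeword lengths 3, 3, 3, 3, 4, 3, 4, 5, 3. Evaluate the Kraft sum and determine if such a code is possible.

With common denominator 2^5 = 32: Σ 2^(−ℓᵢ) = 4/32 + 4/32 + 4/32 + 4/32 + 2/32 + 4/32 + 2/32 + 1/32 + 4/32 = 29/32 = 0.90625.
Kraft's inequality requires Σ ≤ 1; here Σ = 0.90625 ≤ 1, so such a prefix code exists.

0.90625; yes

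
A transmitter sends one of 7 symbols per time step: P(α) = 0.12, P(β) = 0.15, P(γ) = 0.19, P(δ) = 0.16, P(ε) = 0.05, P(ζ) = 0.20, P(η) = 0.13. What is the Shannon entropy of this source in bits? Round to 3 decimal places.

H = −Σ pᵢ log₂ pᵢ.
−0.12·log₂(0.12) = 0.3671
−0.15·log₂(0.15) = 0.4105
−0.19·log₂(0.19) = 0.4552
−0.16·log₂(0.16) = 0.4230
−0.05·log₂(0.05) = 0.2161
−0.20·log₂(0.20) = 0.4644
−0.13·log₂(0.13) = 0.3826
Sum ≈ 2.7190 → 2.719 bits.

2.719 bits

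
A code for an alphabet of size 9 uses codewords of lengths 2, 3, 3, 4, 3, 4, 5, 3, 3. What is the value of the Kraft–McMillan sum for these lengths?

With common denominator 2^5 = 32: Σ 2^(−ℓᵢ) = 8/32 + 4/32 + 4/32 + 2/32 + 4/32 + 2/32 + 1/32 + 4/32 + 4/32 = 33/32 = 1.03125.

1.03125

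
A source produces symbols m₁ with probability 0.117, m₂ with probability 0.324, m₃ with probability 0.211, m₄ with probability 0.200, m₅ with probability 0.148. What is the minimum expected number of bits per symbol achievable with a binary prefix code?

Repeatedly combine the two least-probable nodes; the expected code length is the sum of the merged weights.
merge 117/1000 + 37/250 → 53/200
merge 1/5 + 211/1000 → 411/1000
merge 53/200 + 81/250 → 589/1000
merge 411/1000 + 589/1000 → 1
L = 53/200 + 411/1000 + 589/1000 + 1 = 453/200 = 2.265 bits/symbol.

2.265 bits/symbol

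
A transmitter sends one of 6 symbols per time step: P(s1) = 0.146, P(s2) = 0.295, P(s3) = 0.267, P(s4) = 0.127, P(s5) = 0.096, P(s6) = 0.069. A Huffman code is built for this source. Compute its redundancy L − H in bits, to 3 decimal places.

Entropy H = −Σ p log₂ p ≈ 2.4023 bits.
Huffman merges: 69/1000+12/125→33/200; 127/1000+73/500→273/1000; 33/200+267/1000→54/125; 273/1000+59/200→71/125; 54/125+71/125→1. L = 1219/500 ≈ 2.4380.
L − H = 2.4380 − 2.4023 = 0.036 bits.

0.036 bits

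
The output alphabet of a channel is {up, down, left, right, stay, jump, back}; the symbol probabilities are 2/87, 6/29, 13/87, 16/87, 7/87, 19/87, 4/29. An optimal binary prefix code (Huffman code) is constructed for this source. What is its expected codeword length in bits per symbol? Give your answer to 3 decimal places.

2.678 bits/symbol

Repeatedly combine the two least-probable nodes; the expected code length is the sum of the merged weights.
merge 2/87 + 7/87 → 3/29
merge 3/29 + 4/29 → 7/29
merge 13/87 + 16/87 → 1/3
merge 6/29 + 19/87 → 37/87
merge 7/29 + 1/3 → 50/87
merge 37/87 + 50/87 → 1
L = 3/29 + 7/29 + 1/3 + 37/87 + 50/87 + 1 = 233/87 ≈ 2.678 bits/symbol.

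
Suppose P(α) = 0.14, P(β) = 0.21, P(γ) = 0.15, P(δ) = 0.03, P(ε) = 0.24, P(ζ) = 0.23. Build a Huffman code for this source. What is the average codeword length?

Repeatedly combine the two least-probable nodes; the expected code length is the sum of the merged weights.
merge 3/100 + 7/50 → 17/100
merge 3/20 + 17/100 → 8/25
merge 21/100 + 23/100 → 11/25
merge 6/25 + 8/25 → 14/25
merge 11/25 + 14/25 → 1
L = 17/100 + 8/25 + 11/25 + 14/25 + 1 = 249/100 = 2.49 bits/symbol.

2.49 bits/symbol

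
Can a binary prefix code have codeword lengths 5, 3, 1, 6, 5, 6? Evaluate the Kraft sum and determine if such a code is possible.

With common denominator 2^6 = 64: Σ 2^(−ℓᵢ) = 2/64 + 8/64 + 32/64 + 1/64 + 2/64 + 1/64 = 46/64 = 0.71875.
Kraft's inequality requires Σ ≤ 1; here Σ = 0.71875 ≤ 1, so such a prefix code exists.

0.71875; yes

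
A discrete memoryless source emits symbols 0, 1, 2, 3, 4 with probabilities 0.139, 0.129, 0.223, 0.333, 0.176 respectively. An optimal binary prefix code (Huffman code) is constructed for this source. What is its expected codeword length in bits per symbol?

Repeatedly combine the two least-probable nodes; the expected code length is the sum of the merged weights.
merge 129/1000 + 139/1000 → 67/250
merge 22/125 + 223/1000 → 399/1000
merge 67/250 + 333/1000 → 601/1000
merge 399/1000 + 601/1000 → 1
L = 67/250 + 399/1000 + 601/1000 + 1 = 567/250 = 2.268 bits/symbol.

2.268 bits/symbol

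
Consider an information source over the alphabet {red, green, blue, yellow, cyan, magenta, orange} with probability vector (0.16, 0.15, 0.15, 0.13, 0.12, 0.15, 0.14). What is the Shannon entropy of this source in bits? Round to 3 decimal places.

2.801 bits

H = −Σ pᵢ log₂ pᵢ.
−0.16·log₂(0.16) = 0.4230
−0.15·log₂(0.15) = 0.4105
−0.15·log₂(0.15) = 0.4105
−0.13·log₂(0.13) = 0.3826
−0.12·log₂(0.12) = 0.3671
−0.15·log₂(0.15) = 0.4105
−0.14·log₂(0.14) = 0.3971
Sum ≈ 2.8015 → 2.801 bits.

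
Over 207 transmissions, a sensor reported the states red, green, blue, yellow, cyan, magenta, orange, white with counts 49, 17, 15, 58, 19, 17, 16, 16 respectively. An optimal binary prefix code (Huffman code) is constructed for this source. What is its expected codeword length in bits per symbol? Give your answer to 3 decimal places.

2.792 bits/symbol

Probabilities are the counts divided by 207.
Repeatedly combine the two least-probable nodes; the expected code length is the sum of the merged weights.
merge 5/69 + 16/207 → 31/207
merge 16/207 + 17/207 → 11/69
merge 17/207 + 19/207 → 4/23
merge 31/207 + 11/69 → 64/207
merge 4/23 + 49/207 → 85/207
merge 58/207 + 64/207 → 122/207
merge 85/207 + 122/207 → 1
L = 31/207 + 11/69 + 4/23 + 64/207 + 85/207 + 122/207 + 1 = 578/207 ≈ 2.792 bits/symbol.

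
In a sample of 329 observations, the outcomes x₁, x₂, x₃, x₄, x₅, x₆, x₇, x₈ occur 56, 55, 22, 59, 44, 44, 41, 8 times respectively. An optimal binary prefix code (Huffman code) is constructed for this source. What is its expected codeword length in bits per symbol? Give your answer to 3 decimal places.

2.912 bits/symbol

Probabilities are the counts divided by 329.
Repeatedly combine the two least-probable nodes; the expected code length is the sum of the merged weights.
merge 8/329 + 22/329 → 30/329
merge 30/329 + 41/329 → 71/329
merge 44/329 + 44/329 → 88/329
merge 55/329 + 8/47 → 111/329
merge 59/329 + 71/329 → 130/329
merge 88/329 + 111/329 → 199/329
merge 130/329 + 199/329 → 1
L = 30/329 + 71/329 + 88/329 + 111/329 + 130/329 + 199/329 + 1 = 958/329 ≈ 2.912 bits/symbol.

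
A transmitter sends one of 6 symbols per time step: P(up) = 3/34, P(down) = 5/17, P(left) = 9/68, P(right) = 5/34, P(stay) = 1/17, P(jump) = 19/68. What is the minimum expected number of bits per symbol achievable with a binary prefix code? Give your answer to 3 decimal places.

Repeatedly combine the two least-probable nodes; the expected code length is the sum of the merged weights.
merge 1/17 + 3/34 → 5/34
merge 9/68 + 5/34 → 19/68
merge 5/34 + 19/68 → 29/68
merge 19/68 + 5/17 → 39/68
merge 29/68 + 39/68 → 1
L = 5/34 + 19/68 + 29/68 + 39/68 + 1 = 165/68 ≈ 2.426 bits/symbol.

2.426 bits/symbol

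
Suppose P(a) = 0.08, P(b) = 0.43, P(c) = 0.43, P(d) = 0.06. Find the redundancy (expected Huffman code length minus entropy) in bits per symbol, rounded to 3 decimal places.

Entropy H = −Σ p log₂ p ≈ 1.5822 bits.
Huffman merges: 3/50+2/25→7/50; 7/50+43/100→57/100; 43/100+57/100→1. L = 171/100 ≈ 1.7100.
L − H = 1.7100 − 1.5822 = 0.128 bits.

0.128 bits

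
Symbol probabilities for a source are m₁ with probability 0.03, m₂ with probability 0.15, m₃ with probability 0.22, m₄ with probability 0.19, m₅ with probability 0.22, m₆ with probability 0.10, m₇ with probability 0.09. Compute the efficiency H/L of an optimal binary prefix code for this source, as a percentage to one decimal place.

97.9%

Entropy H = −Σ p log₂ p ≈ 2.6235 bits.
Huffman merges: 3/100+9/100→3/25; 1/10+3/25→11/50; 3/20+19/100→17/50; 11/50+11/50→11/25; 11/50+17/50→14/25; 11/25+14/25→1. L = 67/25 ≈ 2.6800.
Efficiency = H/L = 2.6235/2.6800 = 97.9%.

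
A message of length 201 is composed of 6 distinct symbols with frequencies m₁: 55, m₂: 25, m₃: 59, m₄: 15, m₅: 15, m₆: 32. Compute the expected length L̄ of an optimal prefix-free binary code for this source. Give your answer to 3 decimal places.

2.423 bits/symbol

Probabilities are the counts divided by 201.
Repeatedly combine the two least-probable nodes; the expected code length is the sum of the merged weights.
merge 5/67 + 5/67 → 10/67
merge 25/201 + 10/67 → 55/201
merge 32/201 + 55/201 → 29/67
merge 55/201 + 59/201 → 38/67
merge 29/67 + 38/67 → 1
L = 10/67 + 55/201 + 29/67 + 38/67 + 1 = 487/201 ≈ 2.423 bits/symbol.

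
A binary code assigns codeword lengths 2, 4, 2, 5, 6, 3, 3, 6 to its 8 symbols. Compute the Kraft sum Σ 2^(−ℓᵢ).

With common denominator 2^6 = 64: Σ 2^(−ℓᵢ) = 16/64 + 4/64 + 16/64 + 2/64 + 1/64 + 8/64 + 8/64 + 1/64 = 56/64 = 0.875.

0.875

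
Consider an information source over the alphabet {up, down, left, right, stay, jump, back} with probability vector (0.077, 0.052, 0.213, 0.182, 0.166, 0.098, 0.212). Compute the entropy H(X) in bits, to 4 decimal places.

2.6621 bits

H = −Σ pᵢ log₂ pᵢ.
−0.077·log₂(0.077) = 0.2848
−0.052·log₂(0.052) = 0.2218
−0.213·log₂(0.213) = 0.4752
−0.182·log₂(0.182) = 0.4474
−0.166·log₂(0.166) = 0.4301
−0.098·log₂(0.098) = 0.3284
−0.212·log₂(0.212) = 0.4744
Sum ≈ 2.6621 → 2.6621 bits.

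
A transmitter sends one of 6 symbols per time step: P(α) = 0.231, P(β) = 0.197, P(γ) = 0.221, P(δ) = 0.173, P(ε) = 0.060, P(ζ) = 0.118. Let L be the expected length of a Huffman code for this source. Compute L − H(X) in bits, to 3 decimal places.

0.052 bits

Entropy H = −Σ p log₂ p ≈ 2.4766 bits.
Huffman merges: 3/50+59/500→89/500; 173/1000+89/500→351/1000; 197/1000+221/1000→209/500; 231/1000+351/1000→291/500; 209/500+291/500→1. L = 2529/1000 ≈ 2.5290.
L − H = 2.5290 − 2.4766 = 0.052 bits.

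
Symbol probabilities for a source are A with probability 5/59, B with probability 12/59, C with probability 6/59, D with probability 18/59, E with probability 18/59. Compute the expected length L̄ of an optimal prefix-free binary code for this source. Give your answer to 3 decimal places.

Repeatedly combine the two least-probable nodes; the expected code length is the sum of the merged weights.
merge 5/59 + 6/59 → 11/59
merge 11/59 + 12/59 → 23/59
merge 18/59 + 18/59 → 36/59
merge 23/59 + 36/59 → 1
L = 11/59 + 23/59 + 36/59 + 1 = 129/59 ≈ 2.186 bits/symbol.

2.186 bits/symbol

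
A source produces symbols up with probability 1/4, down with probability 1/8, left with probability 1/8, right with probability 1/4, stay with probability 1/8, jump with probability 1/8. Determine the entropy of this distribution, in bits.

Each probability is a power of 1/2, so log₂(1/p) is an integer.
H = Σ p·log₂(1/p) = 1/4·2 + 1/8·3 + 1/8·3 + 1/4·2 + 1/8·3 + 1/8·3 = 2.5 bits.

2.5 bits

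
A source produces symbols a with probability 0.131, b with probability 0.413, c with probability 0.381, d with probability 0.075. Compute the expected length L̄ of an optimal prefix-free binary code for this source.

Repeatedly combine the two least-probable nodes; the expected code length is the sum of the merged weights.
merge 3/40 + 131/1000 → 103/500
merge 103/500 + 381/1000 → 587/1000
merge 413/1000 + 587/1000 → 1
L = 103/500 + 587/1000 + 1 = 1793/1000 = 1.793 bits/symbol.

1.793 bits/symbol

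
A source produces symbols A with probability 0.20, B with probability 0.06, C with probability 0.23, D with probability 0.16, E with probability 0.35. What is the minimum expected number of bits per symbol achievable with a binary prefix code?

2.22 bits/symbol

Repeatedly combine the two least-probable nodes; the expected code length is the sum of the merged weights.
merge 3/50 + 4/25 → 11/50
merge 1/5 + 11/50 → 21/50
merge 23/100 + 7/20 → 29/50
merge 21/50 + 29/50 → 1
L = 11/50 + 21/50 + 29/50 + 1 = 111/50 = 2.22 bits/symbol.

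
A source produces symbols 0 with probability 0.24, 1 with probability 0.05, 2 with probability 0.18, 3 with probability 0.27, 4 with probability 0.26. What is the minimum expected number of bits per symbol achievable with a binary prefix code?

2.23 bits/symbol

Repeatedly combine the two least-probable nodes; the expected code length is the sum of the merged weights.
merge 1/20 + 9/50 → 23/100
merge 23/100 + 6/25 → 47/100
merge 13/50 + 27/100 → 53/100
merge 47/100 + 53/100 → 1
L = 23/100 + 47/100 + 53/100 + 1 = 223/100 = 2.23 bits/symbol.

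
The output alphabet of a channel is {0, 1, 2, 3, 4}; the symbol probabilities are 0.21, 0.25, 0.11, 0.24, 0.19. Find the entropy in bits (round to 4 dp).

2.2725 bits

H = −Σ pᵢ log₂ pᵢ.
−0.21·log₂(0.21) = 0.4728
−0.25·log₂(0.25) = 0.5000
−0.11·log₂(0.11) = 0.3503
−0.24·log₂(0.24) = 0.4941
−0.19·log₂(0.19) = 0.4552
Sum ≈ 2.2725 → 2.2725 bits.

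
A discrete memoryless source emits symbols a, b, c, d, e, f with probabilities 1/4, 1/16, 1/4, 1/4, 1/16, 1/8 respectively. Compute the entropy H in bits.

Each probability is a power of 1/2, so log₂(1/p) is an integer.
H = Σ p·log₂(1/p) = 1/4·2 + 1/16·4 + 1/4·2 + 1/4·2 + 1/16·4 + 1/8·3 = 2.375 bits.

2.375 bits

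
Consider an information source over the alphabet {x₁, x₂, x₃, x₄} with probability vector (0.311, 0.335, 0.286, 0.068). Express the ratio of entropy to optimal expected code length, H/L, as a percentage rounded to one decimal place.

Entropy H = −Σ p log₂ p ≈ 1.8328 bits.
Huffman merges: 17/250+143/500→177/500; 311/1000+67/200→323/500; 177/500+323/500→1. L = 2 ≈ 2.0000.
Efficiency = H/L = 1.8328/2.0000 = 91.6%.

91.6%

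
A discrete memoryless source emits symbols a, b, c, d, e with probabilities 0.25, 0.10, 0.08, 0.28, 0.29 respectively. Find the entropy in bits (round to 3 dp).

H = −Σ pᵢ log₂ pᵢ.
−0.25·log₂(0.25) = 0.5000
−0.10·log₂(0.10) = 0.3322
−0.08·log₂(0.08) = 0.2915
−0.28·log₂(0.28) = 0.5142
−0.29·log₂(0.29) = 0.5179
Sum ≈ 2.1558 → 2.156 bits.

2.156 bits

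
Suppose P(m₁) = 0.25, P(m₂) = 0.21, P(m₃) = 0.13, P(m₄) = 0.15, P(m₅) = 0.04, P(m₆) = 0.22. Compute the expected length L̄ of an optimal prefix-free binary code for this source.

2.49 bits/symbol

Repeatedly combine the two least-probable nodes; the expected code length is the sum of the merged weights.
merge 1/25 + 13/100 → 17/100
merge 3/20 + 17/100 → 8/25
merge 21/100 + 11/50 → 43/100
merge 1/4 + 8/25 → 57/100
merge 43/100 + 57/100 → 1
L = 17/100 + 8/25 + 43/100 + 57/100 + 1 = 249/100 = 2.49 bits/symbol.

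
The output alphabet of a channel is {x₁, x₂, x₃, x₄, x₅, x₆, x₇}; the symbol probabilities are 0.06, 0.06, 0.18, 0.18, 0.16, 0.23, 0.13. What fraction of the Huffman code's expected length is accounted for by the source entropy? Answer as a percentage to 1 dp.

98.6%

Entropy H = −Σ p log₂ p ≈ 2.6710 bits.
Huffman merges: 3/50+3/50→3/25; 3/25+13/100→1/4; 4/25+9/50→17/50; 9/50+23/100→41/100; 1/4+17/50→59/100; 41/100+59/100→1. L = 271/100 ≈ 2.7100.
Efficiency = H/L = 2.6710/2.7100 = 98.6%.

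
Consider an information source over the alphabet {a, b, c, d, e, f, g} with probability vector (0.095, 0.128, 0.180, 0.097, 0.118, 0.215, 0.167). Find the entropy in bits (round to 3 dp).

H = −Σ pᵢ log₂ pᵢ.
−0.095·log₂(0.095) = 0.3226
−0.128·log₂(0.128) = 0.3796
−0.180·log₂(0.180) = 0.4453
−0.097·log₂(0.097) = 0.3265
−0.118·log₂(0.118) = 0.3638
−0.215·log₂(0.215) = 0.4768
−0.167·log₂(0.167) = 0.4312
Sum ≈ 2.7458 → 2.746 bits.

2.746 bits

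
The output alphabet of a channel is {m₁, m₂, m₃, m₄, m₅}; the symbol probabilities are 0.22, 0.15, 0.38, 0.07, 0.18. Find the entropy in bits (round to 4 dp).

2.1354 bits

H = −Σ pᵢ log₂ pᵢ.
−0.22·log₂(0.22) = 0.4806
−0.15·log₂(0.15) = 0.4105
−0.38·log₂(0.38) = 0.5305
−0.07·log₂(0.07) = 0.2686
−0.18·log₂(0.18) = 0.4453
Sum ≈ 2.1354 → 2.1354 bits.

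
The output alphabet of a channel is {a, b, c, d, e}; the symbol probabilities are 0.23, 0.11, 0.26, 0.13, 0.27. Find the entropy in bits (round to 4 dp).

2.2359 bits

H = −Σ pᵢ log₂ pᵢ.
−0.23·log₂(0.23) = 0.4877
−0.11·log₂(0.11) = 0.3503
−0.26·log₂(0.26) = 0.5053
−0.13·log₂(0.13) = 0.3826
−0.27·log₂(0.27) = 0.5100
Sum ≈ 2.2359 → 2.2359 bits.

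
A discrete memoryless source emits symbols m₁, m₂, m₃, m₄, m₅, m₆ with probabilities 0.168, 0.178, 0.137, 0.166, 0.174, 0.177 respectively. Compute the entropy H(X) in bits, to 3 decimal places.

2.580 bits

H = −Σ pᵢ log₂ pᵢ.
−0.168·log₂(0.168) = 0.4323
−0.178·log₂(0.178) = 0.4432
−0.137·log₂(0.137) = 0.3929
−0.166·log₂(0.166) = 0.4301
−0.174·log₂(0.174) = 0.4390
−0.177·log₂(0.177) = 0.4422
Sum ≈ 2.5797 → 2.580 bits.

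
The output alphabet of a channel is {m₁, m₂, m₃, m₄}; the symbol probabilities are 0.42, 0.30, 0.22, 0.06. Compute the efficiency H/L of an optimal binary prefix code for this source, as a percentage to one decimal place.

Entropy H = −Σ p log₂ p ≈ 1.7708 bits.
Huffman merges: 3/50+11/50→7/25; 7/25+3/10→29/50; 21/50+29/50→1. L = 93/50 ≈ 1.8600.
Efficiency = H/L = 1.7708/1.8600 = 95.2%.

95.2%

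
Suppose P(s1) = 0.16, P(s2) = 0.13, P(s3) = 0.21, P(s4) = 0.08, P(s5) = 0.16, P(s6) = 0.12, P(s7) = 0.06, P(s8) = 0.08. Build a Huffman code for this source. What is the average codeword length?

Repeatedly combine the two least-probable nodes; the expected code length is the sum of the merged weights.
merge 3/50 + 2/25 → 7/50
merge 2/25 + 3/25 → 1/5
merge 13/100 + 7/50 → 27/100
merge 4/25 + 4/25 → 8/25
merge 1/5 + 21/100 → 41/100
merge 27/100 + 8/25 → 59/100
merge 41/100 + 59/100 → 1
L = 7/50 + 1/5 + 27/100 + 8/25 + 41/100 + 59/100 + 1 = 293/100 = 2.93 bits/symbol.

2.93 bits/symbol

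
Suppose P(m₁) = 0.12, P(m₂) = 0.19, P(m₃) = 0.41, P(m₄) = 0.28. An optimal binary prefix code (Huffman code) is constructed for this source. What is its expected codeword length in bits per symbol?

1.9 bits/symbol

Repeatedly combine the two least-probable nodes; the expected code length is the sum of the merged weights.
merge 3/25 + 19/100 → 31/100
merge 7/25 + 31/100 → 59/100
merge 41/100 + 59/100 → 1
L = 31/100 + 59/100 + 1 = 19/10 = 1.9 bits/symbol.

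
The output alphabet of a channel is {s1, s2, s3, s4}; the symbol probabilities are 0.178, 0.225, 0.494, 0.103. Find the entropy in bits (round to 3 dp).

1.768 bits

H = −Σ pᵢ log₂ pᵢ.
−0.178·log₂(0.178) = 0.4432
−0.225·log₂(0.225) = 0.4842
−0.494·log₂(0.494) = 0.5026
−0.103·log₂(0.103) = 0.3378
Sum ≈ 1.7678 → 1.768 bits.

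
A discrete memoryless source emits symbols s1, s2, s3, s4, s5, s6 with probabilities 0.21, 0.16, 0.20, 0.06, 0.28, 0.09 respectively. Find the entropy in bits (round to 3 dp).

2.431 bits

H = −Σ pᵢ log₂ pᵢ.
−0.21·log₂(0.21) = 0.4728
−0.16·log₂(0.16) = 0.4230
−0.20·log₂(0.20) = 0.4644
−0.06·log₂(0.06) = 0.2435
−0.28·log₂(0.28) = 0.5142
−0.09·log₂(0.09) = 0.3127
Sum ≈ 2.4306 → 2.431 bits.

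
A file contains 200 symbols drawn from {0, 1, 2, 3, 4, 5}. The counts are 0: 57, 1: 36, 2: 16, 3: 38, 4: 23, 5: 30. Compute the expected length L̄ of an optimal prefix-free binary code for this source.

Probabilities are the counts divided by 200.
Repeatedly combine the two least-probable nodes; the expected code length is the sum of the merged weights.
merge 2/25 + 23/200 → 39/200
merge 3/20 + 9/50 → 33/100
merge 19/100 + 39/200 → 77/200
merge 57/200 + 33/100 → 123/200
merge 77/200 + 123/200 → 1
L = 39/200 + 33/100 + 77/200 + 123/200 + 1 = 101/40 = 2.525 bits/symbol.

2.525 bits/symbol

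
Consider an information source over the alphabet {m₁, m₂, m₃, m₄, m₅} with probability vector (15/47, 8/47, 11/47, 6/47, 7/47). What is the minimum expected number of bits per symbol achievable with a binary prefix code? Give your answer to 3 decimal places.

Repeatedly combine the two least-probable nodes; the expected code length is the sum of the merged weights.
merge 6/47 + 7/47 → 13/47
merge 8/47 + 11/47 → 19/47
merge 13/47 + 15/47 → 28/47
merge 19/47 + 28/47 → 1
L = 13/47 + 19/47 + 28/47 + 1 = 107/47 ≈ 2.277 bits/symbol.

2.277 bits/symbol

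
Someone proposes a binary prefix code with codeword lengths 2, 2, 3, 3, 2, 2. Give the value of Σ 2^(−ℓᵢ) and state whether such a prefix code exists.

1.25; no

With common denominator 2^3 = 8: Σ 2^(−ℓᵢ) = 2/8 + 2/8 + 1/8 + 1/8 + 2/8 + 2/8 = 10/8 = 1.25.
Kraft's inequality requires Σ ≤ 1; here Σ = 1.25 > 1, so no such prefix code exists.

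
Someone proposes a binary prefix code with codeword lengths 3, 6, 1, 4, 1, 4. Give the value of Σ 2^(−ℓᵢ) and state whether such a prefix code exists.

With common denominator 2^6 = 64: Σ 2^(−ℓᵢ) = 8/64 + 1/64 + 32/64 + 4/64 + 32/64 + 4/64 = 81/64 = 1.265625.
Kraft's inequality requires Σ ≤ 1; here Σ = 1.265625 > 1, so no such prefix code exists.

1.265625; no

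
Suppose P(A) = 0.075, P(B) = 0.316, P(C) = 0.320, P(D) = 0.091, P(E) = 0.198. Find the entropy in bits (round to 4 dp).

2.1088 bits

H = −Σ pᵢ log₂ pᵢ.
−0.075·log₂(0.075) = 0.2803
−0.316·log₂(0.316) = 0.5252
−0.320·log₂(0.320) = 0.5260
−0.091·log₂(0.091) = 0.3147
−0.198·log₂(0.198) = 0.4626
Sum ≈ 2.1088 → 2.1088 bits.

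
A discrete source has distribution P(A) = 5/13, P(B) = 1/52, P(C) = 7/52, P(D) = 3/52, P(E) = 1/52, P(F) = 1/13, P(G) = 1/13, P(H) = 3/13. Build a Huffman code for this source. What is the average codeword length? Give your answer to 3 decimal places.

2.519 bits/symbol

Repeatedly combine the two least-probable nodes; the expected code length is the sum of the merged weights.
merge 1/52 + 1/52 → 1/26
merge 1/26 + 3/52 → 5/52
merge 1/13 + 1/13 → 2/13
merge 5/52 + 7/52 → 3/13
merge 2/13 + 3/13 → 5/13
merge 3/13 + 5/13 → 8/13
merge 5/13 + 8/13 → 1
L = 1/26 + 5/52 + 2/13 + 3/13 + 5/13 + 8/13 + 1 = 131/52 ≈ 2.519 bits/symbol.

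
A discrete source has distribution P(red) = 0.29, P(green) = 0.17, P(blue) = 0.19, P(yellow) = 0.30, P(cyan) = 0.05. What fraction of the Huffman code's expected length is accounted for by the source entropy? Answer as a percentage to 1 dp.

Entropy H = −Σ p log₂ p ≈ 2.1449 bits.
Huffman merges: 1/20+17/100→11/50; 19/100+11/50→41/100; 29/100+3/10→59/100; 41/100+59/100→1. L = 111/50 ≈ 2.2200.
Efficiency = H/L = 2.1449/2.2200 = 96.6%.

96.6%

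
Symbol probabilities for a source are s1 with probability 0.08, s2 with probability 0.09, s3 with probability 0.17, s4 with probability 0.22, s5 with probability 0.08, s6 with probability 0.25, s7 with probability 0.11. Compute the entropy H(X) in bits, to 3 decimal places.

2.661 bits

H = −Σ pᵢ log₂ pᵢ.
−0.08·log₂(0.08) = 0.2915
−0.09·log₂(0.09) = 0.3127
−0.17·log₂(0.17) = 0.4346
−0.22·log₂(0.22) = 0.4806
−0.08·log₂(0.08) = 0.2915
−0.25·log₂(0.25) = 0.5000
−0.11·log₂(0.11) = 0.3503
Sum ≈ 2.6611 → 2.661 bits.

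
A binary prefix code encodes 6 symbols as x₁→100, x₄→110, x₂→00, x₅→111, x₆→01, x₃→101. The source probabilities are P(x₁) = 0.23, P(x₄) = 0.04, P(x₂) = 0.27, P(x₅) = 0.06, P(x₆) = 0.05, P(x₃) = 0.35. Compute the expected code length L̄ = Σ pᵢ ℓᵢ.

2.68 bits/symbol

L̄ = Σ pᵢ·ℓᵢ = 0.23·3 + 0.04·3 + 0.27·2 + 0.06·3 + 0.05·2 + 0.35·3 = 2.68 bits/symbol.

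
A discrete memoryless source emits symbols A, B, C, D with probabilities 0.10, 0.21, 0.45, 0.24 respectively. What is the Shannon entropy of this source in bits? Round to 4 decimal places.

H = −Σ pᵢ log₂ pᵢ.
−0.10·log₂(0.10) = 0.3322
−0.21·log₂(0.21) = 0.4728
−0.45·log₂(0.45) = 0.5184
−0.24·log₂(0.24) = 0.4941
Sum ≈ 1.8176 → 1.8176 bits.

1.8176 bits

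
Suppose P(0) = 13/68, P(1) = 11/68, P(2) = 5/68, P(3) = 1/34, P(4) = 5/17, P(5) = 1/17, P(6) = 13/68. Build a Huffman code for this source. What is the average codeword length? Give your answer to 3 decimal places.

Repeatedly combine the two least-probable nodes; the expected code length is the sum of the merged weights.
merge 1/34 + 1/17 → 3/34
merge 5/68 + 3/34 → 11/68
merge 11/68 + 11/68 → 11/34
merge 13/68 + 13/68 → 13/34
merge 5/17 + 11/34 → 21/34
merge 13/34 + 21/34 → 1
L = 3/34 + 11/68 + 11/34 + 13/34 + 21/34 + 1 = 175/68 ≈ 2.574 bits/symbol.

2.574 bits/symbol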